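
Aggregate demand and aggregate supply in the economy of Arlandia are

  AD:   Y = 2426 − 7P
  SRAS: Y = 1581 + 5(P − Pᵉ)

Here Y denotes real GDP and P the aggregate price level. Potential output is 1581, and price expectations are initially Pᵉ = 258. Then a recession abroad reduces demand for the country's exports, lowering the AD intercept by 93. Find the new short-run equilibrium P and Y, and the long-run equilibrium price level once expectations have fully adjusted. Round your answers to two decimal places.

Short run: P = 170.17, Y = 1141.83. Long run: P = 107.43.

AD shifts left: new AD is Y = 2333 − 7P. With Pᵉ = 258, SRAS is Y = 291 + 5P.
Short run: 2333 − 7P = 291 + 5P gives 2042 = 12P, so P = 170.17 and Y = 2333 − 7P = 1141.83.
Y = 1141.83 is below potential 1581; expectations adjust and SRAS shifts right until Y = 1581.
Long run: on the new AD curve, 1581 = 2333 − 7P gives P = 107.43.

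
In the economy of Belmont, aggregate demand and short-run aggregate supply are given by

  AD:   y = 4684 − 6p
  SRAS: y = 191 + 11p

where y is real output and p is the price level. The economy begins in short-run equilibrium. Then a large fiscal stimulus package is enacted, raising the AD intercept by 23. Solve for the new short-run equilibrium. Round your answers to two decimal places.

This is a positive demand shock: AD shifts right.
New AD: y = 4707 − 6p.
Set AD = SRAS: 4707 − 6p = 191 + 11p, so 4516 = 17p and p = 265.65.
Substituting into AD, y = 3113.12.

p = 265.65, y = 3113.12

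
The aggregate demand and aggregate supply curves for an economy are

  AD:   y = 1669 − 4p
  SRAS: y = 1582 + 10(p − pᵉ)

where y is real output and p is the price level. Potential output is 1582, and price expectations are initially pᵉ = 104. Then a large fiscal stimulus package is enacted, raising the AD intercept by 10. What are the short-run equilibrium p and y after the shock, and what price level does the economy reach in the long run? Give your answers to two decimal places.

Short run: p = 81.21, y = 1354.14. Long run: p = 24.25.

AD shifts right: new AD is y = 1679 − 4p. With pᵉ = 104, SRAS is y = 542 + 10p.
Short run: 1679 − 4p = 542 + 10p gives 1137 = 14p, so p = 81.21 and y = 1679 − 4p = 1354.14.
y = 1354.14 is below potential 1582; expectations adjust and SRAS shifts right until y = 1582.
Long run: on the new AD curve, 1582 = 1679 − 4p gives p = 24.25.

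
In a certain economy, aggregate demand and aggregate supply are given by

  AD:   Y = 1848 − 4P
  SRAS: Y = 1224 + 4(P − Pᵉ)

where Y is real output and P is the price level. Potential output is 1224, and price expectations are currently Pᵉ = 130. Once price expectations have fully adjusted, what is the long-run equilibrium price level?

Long-run P = 156

Short run: with Pᵉ = 130, SRAS is Y = 704 + 4P. Setting AD = SRAS gives 1144 = 8P, so P = 143 and Y = 1848 − 4·143 = 1276.
Output 1276 is above potential 1224, so over time expected prices rise and SRAS shifts left until Y returns to 1224.
Long run: Y = 1224 on the AD curve gives 1224 = 1848 − 4P, so P = 156.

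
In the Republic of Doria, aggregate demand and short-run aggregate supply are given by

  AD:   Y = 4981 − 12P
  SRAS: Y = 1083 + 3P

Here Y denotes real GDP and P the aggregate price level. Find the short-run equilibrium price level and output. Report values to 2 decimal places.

P = 259.87, Y = 1862.60

Set AD = SRAS: 4981 − 12P = 1083 + 3P, so 3898 = 15P and P = 259.87.
Substituting into AD, Y = 4981 − 12P = 1862.60.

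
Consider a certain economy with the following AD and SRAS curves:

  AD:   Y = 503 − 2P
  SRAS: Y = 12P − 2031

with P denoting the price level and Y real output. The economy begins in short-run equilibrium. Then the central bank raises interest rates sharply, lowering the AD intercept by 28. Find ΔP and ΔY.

ΔP = -2, ΔY = -24

This is a negative demand shock: AD shifts left.
New AD: Y = 475 − 2P.
Set AD = SRAS: 475 − 2P = 12P − 2031, so 2506 = 14P and P = 179.
Y = 475 − 2·179 = 117.
Initially P = 181, Y = 141, so ΔP = -2 and ΔY = -24.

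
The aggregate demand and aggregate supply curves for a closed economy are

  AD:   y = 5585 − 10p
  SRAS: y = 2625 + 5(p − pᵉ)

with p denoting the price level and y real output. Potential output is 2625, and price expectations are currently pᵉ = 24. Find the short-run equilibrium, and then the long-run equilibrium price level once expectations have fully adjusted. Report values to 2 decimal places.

Short run: p = 205.33, y = 3531.67. Long run: p = 296.00.

Short run: with pᵉ = 24, SRAS is y = 2505 + 5p. Setting AD = SRAS gives 3080 = 15p, so p = 205.33 and y = 5585 − 10p = 3531.67.
Output 3531.67 is above potential 2625, so over time expected prices rise and SRAS shifts left until y returns to 2625.
Long run: y = 2625 on the AD curve gives 2625 = 5585 − 10p, so p = 296.00.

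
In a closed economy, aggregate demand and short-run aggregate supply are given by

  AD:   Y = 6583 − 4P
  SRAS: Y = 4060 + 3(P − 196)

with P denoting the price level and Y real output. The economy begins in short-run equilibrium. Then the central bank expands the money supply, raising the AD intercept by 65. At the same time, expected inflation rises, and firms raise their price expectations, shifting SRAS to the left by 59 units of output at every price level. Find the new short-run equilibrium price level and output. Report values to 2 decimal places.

After both shocks: AD is Y = 6648 − 4P and SRAS is Y = 3413 + 3P.
Setting them equal: 3235 = 7P, so P = 462.14.
Substituting into AD, Y = 4799.43.

P = 462.14, Y = 4799.43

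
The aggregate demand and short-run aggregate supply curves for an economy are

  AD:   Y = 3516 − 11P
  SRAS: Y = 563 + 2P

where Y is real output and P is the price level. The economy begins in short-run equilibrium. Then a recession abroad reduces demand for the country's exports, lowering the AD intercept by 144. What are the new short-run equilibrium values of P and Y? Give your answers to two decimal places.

P = 216.08, Y = 995.15

This is a negative demand shock: AD shifts left.
New AD: Y = 3372 − 11P.
Set AD = SRAS: 3372 − 11P = 563 + 2P, so 2809 = 13P and P = 216.08.
Substituting into AD, Y = 995.15.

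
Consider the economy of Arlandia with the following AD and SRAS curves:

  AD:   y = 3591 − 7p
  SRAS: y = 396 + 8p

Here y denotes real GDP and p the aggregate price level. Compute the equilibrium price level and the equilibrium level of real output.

Set AD = SRAS: 3591 − 7p = 396 + 8p, so 3195 = 15p and p = 213.
Then y = 3591 − 7·213 = 2100.

p = 213, y = 2100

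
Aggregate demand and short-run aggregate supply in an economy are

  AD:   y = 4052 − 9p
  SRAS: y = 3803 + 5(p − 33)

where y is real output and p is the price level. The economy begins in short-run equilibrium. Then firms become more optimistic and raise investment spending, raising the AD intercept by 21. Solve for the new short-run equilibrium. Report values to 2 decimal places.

p = 31.07, y = 3793.36

This is a positive demand shock: AD shifts right.
New AD: y = 4073 − 9p.
SRAS can be written y = 3638 + 5p.
Set AD = SRAS: 4073 − 9p = 3638 + 5p, so 435 = 14p and p = 31.07.
Substituting into AD, y = 3793.36.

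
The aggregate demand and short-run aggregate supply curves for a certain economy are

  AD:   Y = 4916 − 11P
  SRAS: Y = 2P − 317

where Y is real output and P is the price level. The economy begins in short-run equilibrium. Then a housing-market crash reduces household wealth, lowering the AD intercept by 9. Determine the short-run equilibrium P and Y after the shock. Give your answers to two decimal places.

This is a negative demand shock: AD shifts left.
New AD: Y = 4907 − 11P.
Set AD = SRAS: 4907 − 11P = 2P − 317, so 5224 = 13P and P = 401.85.
Substituting into AD, Y = 486.69.

P = 401.85, Y = 486.69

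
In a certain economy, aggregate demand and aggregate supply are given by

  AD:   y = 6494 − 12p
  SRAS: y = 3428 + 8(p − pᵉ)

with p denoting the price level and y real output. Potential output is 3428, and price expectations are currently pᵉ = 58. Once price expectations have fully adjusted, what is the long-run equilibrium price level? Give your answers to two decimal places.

Long-run p = 255.50

Short run: with pᵉ = 58, SRAS is y = 2964 + 8p. Setting AD = SRAS gives 3530 = 20p, so p = 176.50 and y = 6494 − 12p = 4376.00.
Output 4376.00 is above potential 3428, so over time expected prices rise and SRAS shifts left until y returns to 3428.
Long run: y = 3428 on the AD curve gives 3428 = 6494 − 12p, so p = 255.50.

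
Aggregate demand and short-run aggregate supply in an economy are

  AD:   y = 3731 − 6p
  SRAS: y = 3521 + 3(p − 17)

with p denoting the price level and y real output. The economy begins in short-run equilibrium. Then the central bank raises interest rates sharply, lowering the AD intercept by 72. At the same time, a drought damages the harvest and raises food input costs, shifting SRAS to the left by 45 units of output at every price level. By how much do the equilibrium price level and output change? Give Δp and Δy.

After both shocks: AD is y = 3659 − 6p and SRAS is y = 3425 + 3p.
Setting them equal: 234 = 9p, so p = 26.
y = 3659 − 6·26 = 3503.
Initially p = 29, y = 3557, so Δp = -3 and Δy = -54.

Δp = -3, Δy = -54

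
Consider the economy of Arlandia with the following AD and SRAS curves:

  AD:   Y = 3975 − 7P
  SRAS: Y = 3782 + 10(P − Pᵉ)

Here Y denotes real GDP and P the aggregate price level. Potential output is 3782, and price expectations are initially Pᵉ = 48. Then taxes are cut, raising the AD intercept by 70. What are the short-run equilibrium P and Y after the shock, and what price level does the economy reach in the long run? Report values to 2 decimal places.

Short run: P = 43.71, Y = 3739.06. Long run: P = 37.57.

AD shifts right: new AD is Y = 4045 − 7P. With Pᵉ = 48, SRAS is Y = 3302 + 10P.
Short run: 4045 − 7P = 3302 + 10P gives 743 = 17P, so P = 43.71 and Y = 4045 − 7P = 3739.06.
Y = 3739.06 is below potential 3782; expectations adjust and SRAS shifts right until Y = 3782.
Long run: on the new AD curve, 3782 = 4045 − 7P gives P = 37.57.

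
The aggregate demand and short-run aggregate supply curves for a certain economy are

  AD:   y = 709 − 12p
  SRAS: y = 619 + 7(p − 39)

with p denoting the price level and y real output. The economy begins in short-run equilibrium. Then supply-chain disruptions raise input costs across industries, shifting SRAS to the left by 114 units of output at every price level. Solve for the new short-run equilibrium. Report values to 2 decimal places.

This is a negative supply shock: SRAS shifts left.
New SRAS: y = 232 + 7p.
Set AD = SRAS: 709 − 12p = 232 + 7p, so 477 = 19p and p = 25.11.
Substituting into AD, y = 407.74.

p = 25.11, y = 407.74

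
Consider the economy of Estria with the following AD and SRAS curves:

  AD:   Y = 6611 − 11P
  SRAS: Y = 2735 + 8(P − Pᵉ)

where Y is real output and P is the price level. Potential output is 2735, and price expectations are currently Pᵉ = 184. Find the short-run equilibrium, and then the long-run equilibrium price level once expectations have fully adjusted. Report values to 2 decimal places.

Short run: P = 281.47, Y = 3514.79. Long run: P = 352.36.

Short run: with Pᵉ = 184, SRAS is Y = 1263 + 8P. Setting AD = SRAS gives 5348 = 19P, so P = 281.47 and Y = 6611 − 11P = 3514.79.
Output 3514.79 is above potential 2735, so over time expected prices rise and SRAS shifts left until Y returns to 2735.
Long run: Y = 2735 on the AD curve gives 2735 = 6611 − 11P, so P = 352.36.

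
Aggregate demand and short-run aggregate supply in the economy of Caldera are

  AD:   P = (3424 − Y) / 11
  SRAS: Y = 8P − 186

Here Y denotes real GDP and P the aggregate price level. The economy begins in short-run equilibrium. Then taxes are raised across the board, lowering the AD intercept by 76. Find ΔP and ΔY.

This is a negative demand shock: AD shifts left.
New AD: Y = 3348 − 11P.
Set AD = SRAS: 3348 − 11P = 8P − 186, so 3534 = 19P and P = 186.
Y = 3348 − 11·186 = 1302.
Initially P = 190, Y = 1334, so ΔP = -4 and ΔY = -32.

ΔP = -4, ΔY = -32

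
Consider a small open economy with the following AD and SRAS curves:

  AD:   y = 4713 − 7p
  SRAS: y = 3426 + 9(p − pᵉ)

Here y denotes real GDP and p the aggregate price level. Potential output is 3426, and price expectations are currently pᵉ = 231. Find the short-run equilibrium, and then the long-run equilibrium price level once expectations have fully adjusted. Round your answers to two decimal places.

Short run: p = 210.38, y = 3240.38. Long run: p = 183.86.

Short run: with pᵉ = 231, SRAS is y = 1347 + 9p. Setting AD = SRAS gives 3366 = 16p, so p = 210.38 and y = 4713 − 7p = 3240.38.
Output 3240.38 is below potential 3426, so over time expected prices fall and SRAS shifts right until y returns to 3426.
Long run: y = 3426 on the AD curve gives 3426 = 4713 − 7p, so p = 183.86.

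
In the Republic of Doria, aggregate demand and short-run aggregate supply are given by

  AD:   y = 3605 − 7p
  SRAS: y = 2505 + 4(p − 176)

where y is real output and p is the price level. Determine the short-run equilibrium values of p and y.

Write SRAS as y = 2505 + 4p − 704 = 1801 + 4p.
Set AD = SRAS: 3605 − 7p = 1801 + 4p, so 1804 = 11p and p = 164.
Then y = 3605 − 7·164 = 2457.

p = 164, y = 2457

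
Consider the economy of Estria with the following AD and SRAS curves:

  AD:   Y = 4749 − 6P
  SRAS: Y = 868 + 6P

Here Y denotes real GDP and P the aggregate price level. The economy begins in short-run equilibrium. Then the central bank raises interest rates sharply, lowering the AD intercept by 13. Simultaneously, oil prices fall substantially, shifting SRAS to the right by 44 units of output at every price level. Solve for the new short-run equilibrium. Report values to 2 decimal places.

P = 318.67, Y = 2824.00

After both shocks: AD is Y = 4736 − 6P and SRAS is Y = 912 + 6P.
Setting them equal: 3824 = 12P, so P = 318.67.
Substituting into AD, Y = 2824.00.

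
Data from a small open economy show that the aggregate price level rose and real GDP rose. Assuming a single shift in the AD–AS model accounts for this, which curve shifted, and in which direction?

P rose and Y rose. An AD shift moves P and Y in the same direction; an SRAS shift moves them in opposite directions.
Here P and Y moved in the same direction, so the AD curve shifted.
Since Y rose, AD shifted right.

AD shifted right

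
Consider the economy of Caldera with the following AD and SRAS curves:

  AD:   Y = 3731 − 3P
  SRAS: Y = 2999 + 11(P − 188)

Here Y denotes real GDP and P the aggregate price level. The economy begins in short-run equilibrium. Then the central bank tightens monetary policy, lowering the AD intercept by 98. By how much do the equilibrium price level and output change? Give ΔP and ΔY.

ΔP = -7, ΔY = -77

This is a negative demand shock: AD shifts left.
New AD: Y = 3633 − 3P.
SRAS can be written Y = 931 + 11P.
Set AD = SRAS: 3633 − 3P = 931 + 11P, so 2702 = 14P and P = 193.
Y = 3633 − 3·193 = 3054.
Initially P = 200, Y = 3131, so ΔP = -7 and ΔY = -77.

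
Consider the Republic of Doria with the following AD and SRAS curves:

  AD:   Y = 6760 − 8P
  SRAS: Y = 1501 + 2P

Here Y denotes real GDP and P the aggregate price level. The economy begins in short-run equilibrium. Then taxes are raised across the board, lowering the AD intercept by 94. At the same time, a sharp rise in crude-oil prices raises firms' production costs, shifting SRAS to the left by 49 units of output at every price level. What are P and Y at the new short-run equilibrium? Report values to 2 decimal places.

P = 521.40, Y = 2494.80

After both shocks: AD is Y = 6666 − 8P and SRAS is Y = 1452 + 2P.
Setting them equal: 5214 = 10P, so P = 521.40.
Substituting into AD, Y = 2494.80.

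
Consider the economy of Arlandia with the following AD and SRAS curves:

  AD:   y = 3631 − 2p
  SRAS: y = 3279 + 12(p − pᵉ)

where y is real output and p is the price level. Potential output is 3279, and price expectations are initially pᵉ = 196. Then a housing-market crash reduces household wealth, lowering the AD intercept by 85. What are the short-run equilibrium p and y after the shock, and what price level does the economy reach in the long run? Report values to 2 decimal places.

Short run: p = 187.07, y = 3171.86. Long run: p = 133.50.

AD shifts left: new AD is y = 3546 − 2p. With pᵉ = 196, SRAS is y = 927 + 12p.
Short run: 3546 − 2p = 927 + 12p gives 2619 = 14p, so p = 187.07 and y = 3546 − 2p = 3171.86.
y = 3171.86 is below potential 3279; expectations adjust and SRAS shifts right until y = 3279.
Long run: on the new AD curve, 3279 = 3546 − 2p gives p = 133.50.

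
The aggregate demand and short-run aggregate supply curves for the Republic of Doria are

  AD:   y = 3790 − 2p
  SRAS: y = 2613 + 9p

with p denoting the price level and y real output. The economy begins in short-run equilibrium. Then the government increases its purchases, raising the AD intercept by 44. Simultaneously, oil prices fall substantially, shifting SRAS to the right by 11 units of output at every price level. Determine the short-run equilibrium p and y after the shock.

After both shocks: AD is y = 3834 − 2p and SRAS is y = 2624 + 9p.
Setting them equal: 1210 = 11p, so p = 110.
y = 3834 − 2·110 = 3614.

p = 110, y = 3614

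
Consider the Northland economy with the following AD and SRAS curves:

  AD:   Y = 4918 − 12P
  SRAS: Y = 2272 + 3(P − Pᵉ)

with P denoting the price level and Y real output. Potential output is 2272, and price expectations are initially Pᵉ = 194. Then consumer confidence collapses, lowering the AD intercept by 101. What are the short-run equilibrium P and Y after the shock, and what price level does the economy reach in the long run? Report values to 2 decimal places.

Short run: P = 208.47, Y = 2315.40. Long run: P = 212.08.

AD shifts left: new AD is Y = 4817 − 12P. With Pᵉ = 194, SRAS is Y = 1690 + 3P.
Short run: 4817 − 12P = 1690 + 3P gives 3127 = 15P, so P = 208.47 and Y = 4817 − 12P = 2315.40.
Y = 2315.40 is above potential 2272; expectations adjust and SRAS shifts left until Y = 2272.
Long run: on the new AD curve, 2272 = 4817 − 12P gives P = 212.08.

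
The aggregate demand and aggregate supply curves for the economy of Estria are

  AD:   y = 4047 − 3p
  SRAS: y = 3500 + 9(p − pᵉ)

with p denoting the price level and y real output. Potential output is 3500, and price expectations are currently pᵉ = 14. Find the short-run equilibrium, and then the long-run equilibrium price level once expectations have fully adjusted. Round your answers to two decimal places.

Short run: p = 56.08, y = 3878.75. Long run: p = 182.33.

Short run: with pᵉ = 14, SRAS is y = 3374 + 9p. Setting AD = SRAS gives 673 = 12p, so p = 56.08 and y = 4047 − 3p = 3878.75.
Output 3878.75 is above potential 3500, so over time expected prices rise and SRAS shifts left until y returns to 3500.
Long run: y = 3500 on the AD curve gives 3500 = 4047 − 3p, so p = 182.33.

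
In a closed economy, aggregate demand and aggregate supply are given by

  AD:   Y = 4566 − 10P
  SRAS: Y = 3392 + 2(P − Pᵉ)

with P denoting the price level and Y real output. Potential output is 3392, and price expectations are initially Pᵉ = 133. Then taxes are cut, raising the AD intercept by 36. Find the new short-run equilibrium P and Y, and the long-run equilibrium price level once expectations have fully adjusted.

AD shifts right: new AD is Y = 4602 − 10P. With Pᵉ = 133, SRAS is Y = 3126 + 2P.
Short run: 4602 − 10P = 3126 + 2P gives 1476 = 12P, so P = 123 and Y = 4602 − 10·123 = 3372.
Y = 3372 is below potential 3392; expectations adjust and SRAS shifts right until Y = 3392.
Long run: on the new AD curve, 3392 = 4602 − 10P gives P = 121.

Short run: P = 123, Y = 3372. Long run: P = 121.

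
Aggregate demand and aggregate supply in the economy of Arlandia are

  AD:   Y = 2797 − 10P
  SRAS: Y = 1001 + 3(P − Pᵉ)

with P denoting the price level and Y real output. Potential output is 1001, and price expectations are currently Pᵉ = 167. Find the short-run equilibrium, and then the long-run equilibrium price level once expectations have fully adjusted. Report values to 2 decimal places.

Short run: P = 176.69, Y = 1030.08. Long run: P = 179.60.

Short run: with Pᵉ = 167, SRAS is Y = 500 + 3P. Setting AD = SRAS gives 2297 = 13P, so P = 176.69 and Y = 2797 − 10P = 1030.08.
Output 1030.08 is above potential 1001, so over time expected prices rise and SRAS shifts left until Y returns to 1001.
Long run: Y = 1001 on the AD curve gives 1001 = 2797 − 10P, so P = 179.60.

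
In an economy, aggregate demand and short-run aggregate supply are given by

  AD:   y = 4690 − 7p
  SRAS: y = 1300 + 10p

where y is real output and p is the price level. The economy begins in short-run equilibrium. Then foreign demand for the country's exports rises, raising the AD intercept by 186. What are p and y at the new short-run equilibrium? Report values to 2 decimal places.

p = 210.35, y = 3403.53

This is a positive demand shock: AD shifts right.
New AD: y = 4876 − 7p.
Set AD = SRAS: 4876 − 7p = 1300 + 10p, so 3576 = 17p and p = 210.35.
Substituting into AD, y = 3403.53.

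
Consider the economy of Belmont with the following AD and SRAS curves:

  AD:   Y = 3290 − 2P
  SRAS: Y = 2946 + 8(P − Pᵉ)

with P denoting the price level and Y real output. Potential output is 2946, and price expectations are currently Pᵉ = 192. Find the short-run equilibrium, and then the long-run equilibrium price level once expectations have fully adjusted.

Short run: with Pᵉ = 192, SRAS is Y = 1410 + 8P. Setting AD = SRAS gives 1880 = 10P, so P = 188 and Y = 3290 − 2·188 = 2914.
Output 2914 is below potential 2946, so over time expected prices fall and SRAS shifts right until Y returns to 2946.
Long run: Y = 2946 on the AD curve gives 2946 = 3290 − 2P, so P = 172.

Short run: P = 188, Y = 2914. Long run: P = 172.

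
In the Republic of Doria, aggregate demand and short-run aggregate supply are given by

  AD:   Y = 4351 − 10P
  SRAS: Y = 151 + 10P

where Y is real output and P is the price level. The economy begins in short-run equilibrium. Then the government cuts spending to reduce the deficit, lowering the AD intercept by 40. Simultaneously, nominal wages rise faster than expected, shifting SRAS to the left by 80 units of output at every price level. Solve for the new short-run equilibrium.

P = 212, Y = 2191

After both shocks: AD is Y = 4311 − 10P and SRAS is Y = 71 + 10P.
Setting them equal: 4240 = 20P, so P = 212.
Y = 4311 − 10·212 = 2191.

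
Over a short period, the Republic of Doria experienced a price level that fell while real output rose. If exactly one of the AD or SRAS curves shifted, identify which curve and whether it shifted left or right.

P fell and Y rose. An AD shift moves P and Y in the same direction; an SRAS shift moves them in opposite directions.
Here P and Y moved in opposite directions, so the SRAS curve shifted.
Since Y rose, SRAS shifted right.

SRAS shifted right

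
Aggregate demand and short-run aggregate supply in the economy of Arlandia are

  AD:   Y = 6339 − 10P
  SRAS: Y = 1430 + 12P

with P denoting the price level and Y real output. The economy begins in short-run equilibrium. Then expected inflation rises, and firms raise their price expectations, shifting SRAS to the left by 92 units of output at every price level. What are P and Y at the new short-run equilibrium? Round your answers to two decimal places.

This is a negative supply shock: SRAS shifts left.
New SRAS: Y = 1338 + 12P.
Set AD = SRAS: 6339 − 10P = 1338 + 12P, so 5001 = 22P and P = 227.32.
Substituting into AD, Y = 4065.82.

P = 227.32, Y = 4065.82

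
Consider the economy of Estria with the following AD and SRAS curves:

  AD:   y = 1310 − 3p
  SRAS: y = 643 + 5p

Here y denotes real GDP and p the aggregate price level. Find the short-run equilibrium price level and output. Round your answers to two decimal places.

Set AD = SRAS: 1310 − 3p = 643 + 5p, so 667 = 8p and p = 83.38.
Substituting into AD, y = 1310 − 3p = 1059.88.

p = 83.38, y = 1059.88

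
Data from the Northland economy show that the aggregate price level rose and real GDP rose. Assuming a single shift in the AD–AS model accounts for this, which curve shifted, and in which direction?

AD shifted right

P rose and Y rose. An AD shift moves P and Y in the same direction; an SRAS shift moves them in opposite directions.
Here P and Y moved in the same direction, so the AD curve shifted.
Since Y rose, AD shifted right.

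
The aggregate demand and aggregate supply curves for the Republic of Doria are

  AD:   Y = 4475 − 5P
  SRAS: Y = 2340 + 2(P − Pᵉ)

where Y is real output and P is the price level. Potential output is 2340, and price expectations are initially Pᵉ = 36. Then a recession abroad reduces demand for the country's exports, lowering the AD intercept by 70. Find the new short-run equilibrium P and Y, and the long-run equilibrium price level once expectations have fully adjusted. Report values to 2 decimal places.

Short run: P = 305.29, Y = 2878.57. Long run: P = 413.00.

AD shifts left: new AD is Y = 4405 − 5P. With Pᵉ = 36, SRAS is Y = 2268 + 2P.
Short run: 4405 − 5P = 2268 + 2P gives 2137 = 7P, so P = 305.29 and Y = 4405 − 5P = 2878.57.
Y = 2878.57 is above potential 2340; expectations adjust and SRAS shifts left until Y = 2340.
Long run: on the new AD curve, 2340 = 4405 − 5P gives P = 413.00.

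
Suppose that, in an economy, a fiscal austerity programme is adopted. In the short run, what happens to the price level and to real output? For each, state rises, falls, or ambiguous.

Price level: falls; output: falls

This is a negative demand shock: AD shifts left.
Moving along the upward-sloping SRAS curve, P falls and Y falls.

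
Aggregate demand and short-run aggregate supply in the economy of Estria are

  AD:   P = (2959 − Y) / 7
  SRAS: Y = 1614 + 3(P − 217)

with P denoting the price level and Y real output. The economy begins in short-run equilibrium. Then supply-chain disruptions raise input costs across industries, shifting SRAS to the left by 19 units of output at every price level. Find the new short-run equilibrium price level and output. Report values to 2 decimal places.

This is a negative supply shock: SRAS shifts left.
New SRAS: Y = 944 + 3P.
Set AD = SRAS: 2959 − 7P = 944 + 3P, so 2015 = 10P and P = 201.50.
Substituting into AD, Y = 1548.50.

P = 201.50, Y = 1548.50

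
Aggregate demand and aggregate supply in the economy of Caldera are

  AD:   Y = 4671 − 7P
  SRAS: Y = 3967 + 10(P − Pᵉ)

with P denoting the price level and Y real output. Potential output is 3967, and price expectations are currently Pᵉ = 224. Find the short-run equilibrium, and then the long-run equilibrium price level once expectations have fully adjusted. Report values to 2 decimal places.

Short run: with Pᵉ = 224, SRAS is Y = 1727 + 10P. Setting AD = SRAS gives 2944 = 17P, so P = 173.18 and Y = 4671 − 7P = 3458.76.
Output 3458.76 is below potential 3967, so over time expected prices fall and SRAS shifts right until Y returns to 3967.
Long run: Y = 3967 on the AD curve gives 3967 = 4671 − 7P, so P = 100.57.

Short run: P = 173.18, Y = 3458.76. Long run: P = 100.57.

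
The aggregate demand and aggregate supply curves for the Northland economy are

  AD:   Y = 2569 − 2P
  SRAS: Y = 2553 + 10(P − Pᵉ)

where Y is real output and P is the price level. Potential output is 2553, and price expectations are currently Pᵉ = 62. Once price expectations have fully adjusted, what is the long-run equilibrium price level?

Short run: with Pᵉ = 62, SRAS is Y = 1933 + 10P. Setting AD = SRAS gives 636 = 12P, so P = 53 and Y = 2569 − 2·53 = 2463.
Output 2463 is below potential 2553, so over time expected prices fall and SRAS shifts right until Y returns to 2553.
Long run: Y = 2553 on the AD curve gives 2553 = 2569 − 2P, so P = 8.

Long-run P = 8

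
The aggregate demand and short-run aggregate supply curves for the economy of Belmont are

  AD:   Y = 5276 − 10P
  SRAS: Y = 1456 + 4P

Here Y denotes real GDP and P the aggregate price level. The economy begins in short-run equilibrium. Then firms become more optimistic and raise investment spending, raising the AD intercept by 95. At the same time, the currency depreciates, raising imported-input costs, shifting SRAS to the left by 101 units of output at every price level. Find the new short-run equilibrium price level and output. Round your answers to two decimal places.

After both shocks: AD is Y = 5371 − 10P and SRAS is Y = 1355 + 4P.
Setting them equal: 4016 = 14P, so P = 286.86.
Substituting into AD, Y = 2502.43.

P = 286.86, Y = 2502.43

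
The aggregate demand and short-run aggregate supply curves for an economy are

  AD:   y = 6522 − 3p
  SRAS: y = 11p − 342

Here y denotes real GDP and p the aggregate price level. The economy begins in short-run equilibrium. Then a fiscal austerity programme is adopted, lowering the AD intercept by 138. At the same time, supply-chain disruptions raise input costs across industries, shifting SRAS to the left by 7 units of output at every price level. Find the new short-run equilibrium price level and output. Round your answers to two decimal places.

After both shocks: AD is y = 6384 − 3p and SRAS is y = 11p − 349.
Setting them equal: 6733 = 14p, so p = 480.93.
Substituting into AD, y = 4941.21.

p = 480.93, y = 4941.21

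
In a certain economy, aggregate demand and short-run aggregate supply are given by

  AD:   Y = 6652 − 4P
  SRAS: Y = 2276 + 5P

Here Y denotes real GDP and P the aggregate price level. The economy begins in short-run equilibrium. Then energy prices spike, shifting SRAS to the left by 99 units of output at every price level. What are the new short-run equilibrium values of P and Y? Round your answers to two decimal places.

P = 497.22, Y = 4663.11

This is a negative supply shock: SRAS shifts left.
New SRAS: Y = 2177 + 5P.
Set AD = SRAS: 6652 − 4P = 2177 + 5P, so 4475 = 9P and P = 497.22.
Substituting into AD, Y = 4663.11.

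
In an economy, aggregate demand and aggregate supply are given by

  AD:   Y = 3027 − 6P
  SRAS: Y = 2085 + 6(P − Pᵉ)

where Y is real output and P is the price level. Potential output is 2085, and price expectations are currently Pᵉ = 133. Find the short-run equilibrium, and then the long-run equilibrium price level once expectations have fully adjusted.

Short run: with Pᵉ = 133, SRAS is Y = 1287 + 6P. Setting AD = SRAS gives 1740 = 12P, so P = 145 and Y = 3027 − 6·145 = 2157.
Output 2157 is above potential 2085, so over time expected prices rise and SRAS shifts left until Y returns to 2085.
Long run: Y = 2085 on the AD curve gives 2085 = 3027 − 6P, so P = 157.

Short run: P = 145, Y = 2157. Long run: P = 157.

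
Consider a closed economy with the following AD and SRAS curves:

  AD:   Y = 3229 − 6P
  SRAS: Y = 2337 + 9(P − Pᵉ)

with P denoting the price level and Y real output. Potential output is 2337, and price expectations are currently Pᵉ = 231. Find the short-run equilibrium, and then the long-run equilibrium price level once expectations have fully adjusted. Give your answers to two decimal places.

Short run: with Pᵉ = 231, SRAS is Y = 258 + 9P. Setting AD = SRAS gives 2971 = 15P, so P = 198.07 and Y = 3229 − 6P = 2040.60.
Output 2040.60 is below potential 2337, so over time expected prices fall and SRAS shifts right until Y returns to 2337.
Long run: Y = 2337 on the AD curve gives 2337 = 3229 − 6P, so P = 148.67.

Short run: P = 198.07, Y = 2040.60. Long run: P = 148.67.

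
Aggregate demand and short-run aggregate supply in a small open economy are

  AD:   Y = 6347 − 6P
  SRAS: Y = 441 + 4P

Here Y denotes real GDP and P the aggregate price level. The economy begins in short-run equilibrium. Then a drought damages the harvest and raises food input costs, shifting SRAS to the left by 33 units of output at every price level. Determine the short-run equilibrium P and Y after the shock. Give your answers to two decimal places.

This is a negative supply shock: SRAS shifts left.
New SRAS: Y = 408 + 4P.
Set AD = SRAS: 6347 − 6P = 408 + 4P, so 5939 = 10P and P = 593.90.
Substituting into AD, Y = 2783.60.

P = 593.90, Y = 2783.60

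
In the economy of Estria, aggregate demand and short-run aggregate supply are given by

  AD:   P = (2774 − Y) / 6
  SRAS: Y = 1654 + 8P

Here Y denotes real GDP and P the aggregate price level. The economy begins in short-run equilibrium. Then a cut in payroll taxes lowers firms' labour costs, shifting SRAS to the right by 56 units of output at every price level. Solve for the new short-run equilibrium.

This is a positive supply shock: SRAS shifts right.
New SRAS: Y = 1710 + 8P.
Set AD = SRAS: 2774 − 6P = 1710 + 8P, so 1064 = 14P and P = 76.
Y = 2774 − 6·76 = 2318.

P = 76, Y = 2318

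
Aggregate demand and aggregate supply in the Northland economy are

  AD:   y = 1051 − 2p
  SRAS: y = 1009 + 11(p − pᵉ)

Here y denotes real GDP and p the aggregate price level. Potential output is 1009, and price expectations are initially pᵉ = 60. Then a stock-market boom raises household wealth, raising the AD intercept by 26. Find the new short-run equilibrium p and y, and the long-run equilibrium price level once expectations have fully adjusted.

Short run: p = 56, y = 965. Long run: p = 34.

AD shifts right: new AD is y = 1077 − 2p. With pᵉ = 60, SRAS is y = 349 + 11p.
Short run: 1077 − 2p = 349 + 11p gives 728 = 13p, so p = 56 and y = 1077 − 2·56 = 965.
y = 965 is below potential 1009; expectations adjust and SRAS shifts right until y = 1009.
Long run: on the new AD curve, 1009 = 1077 − 2p gives p = 34.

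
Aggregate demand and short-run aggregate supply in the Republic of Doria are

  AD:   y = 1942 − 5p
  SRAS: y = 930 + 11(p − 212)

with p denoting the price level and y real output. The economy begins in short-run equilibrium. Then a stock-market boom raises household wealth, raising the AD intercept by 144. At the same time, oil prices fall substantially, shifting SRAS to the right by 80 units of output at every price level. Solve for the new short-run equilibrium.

After both shocks: AD is y = 2086 − 5p and SRAS is y = 11p − 1322.
Setting them equal: 3408 = 16p, so p = 213.
y = 2086 − 5·213 = 1021.

p = 213, y = 1021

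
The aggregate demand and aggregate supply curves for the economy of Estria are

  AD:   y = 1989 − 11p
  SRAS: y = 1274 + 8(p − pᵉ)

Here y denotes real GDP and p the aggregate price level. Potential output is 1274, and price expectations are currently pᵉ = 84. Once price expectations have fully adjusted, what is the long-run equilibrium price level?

Short run: with pᵉ = 84, SRAS is y = 602 + 8p. Setting AD = SRAS gives 1387 = 19p, so p = 73 and y = 1989 − 11·73 = 1186.
Output 1186 is below potential 1274, so over time expected prices fall and SRAS shifts right until y returns to 1274.
Long run: y = 1274 on the AD curve gives 1274 = 1989 − 11p, so p = 65.

Long-run p = 65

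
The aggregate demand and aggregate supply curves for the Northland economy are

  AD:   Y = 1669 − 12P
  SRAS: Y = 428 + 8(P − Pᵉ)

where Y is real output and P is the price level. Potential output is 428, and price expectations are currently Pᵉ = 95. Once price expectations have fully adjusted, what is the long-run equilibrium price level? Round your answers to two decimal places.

Long-run P = 103.42

Short run: with Pᵉ = 95, SRAS is Y = 8P − 332. Setting AD = SRAS gives 2001 = 20P, so P = 100.05 and Y = 1669 − 12P = 468.40.
Output 468.40 is above potential 428, so over time expected prices rise and SRAS shifts left until Y returns to 428.
Long run: Y = 428 on the AD curve gives 428 = 1669 − 12P, so P = 103.42.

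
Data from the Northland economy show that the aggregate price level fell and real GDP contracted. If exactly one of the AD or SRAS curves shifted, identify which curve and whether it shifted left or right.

P fell and Y fell. An AD shift moves P and Y in the same direction; an SRAS shift moves them in opposite directions.
Here P and Y moved in the same direction, so the AD curve shifted.
Since Y fell, AD shifted left.

AD shifted left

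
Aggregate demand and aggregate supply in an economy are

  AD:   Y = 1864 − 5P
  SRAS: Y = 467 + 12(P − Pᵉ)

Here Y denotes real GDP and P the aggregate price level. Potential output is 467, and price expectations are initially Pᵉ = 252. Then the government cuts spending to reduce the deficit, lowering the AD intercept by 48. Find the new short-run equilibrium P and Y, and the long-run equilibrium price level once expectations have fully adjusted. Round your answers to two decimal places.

Short run: P = 257.24, Y = 529.82. Long run: P = 269.80.

AD shifts left: new AD is Y = 1816 − 5P. With Pᵉ = 252, SRAS is Y = 12P − 2557.
Short run: 1816 − 5P = 12P − 2557 gives 4373 = 17P, so P = 257.24 and Y = 1816 − 5P = 529.82.
Y = 529.82 is above potential 467; expectations adjust and SRAS shifts left until Y = 467.
Long run: on the new AD curve, 467 = 1816 − 5P gives P = 269.80.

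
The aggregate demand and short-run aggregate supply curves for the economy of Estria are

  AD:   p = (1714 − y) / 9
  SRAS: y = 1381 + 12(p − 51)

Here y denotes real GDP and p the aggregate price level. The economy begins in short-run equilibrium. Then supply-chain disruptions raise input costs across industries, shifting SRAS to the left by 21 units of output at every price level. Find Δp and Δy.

This is a negative supply shock: SRAS shifts left.
New SRAS: y = 748 + 12p.
Set AD = SRAS: 1714 − 9p = 748 + 12p, so 966 = 21p and p = 46.
y = 1714 − 9·46 = 1300.
Initially p = 45, y = 1309, so Δp = +1 and Δy = -9.

Δp = +1, Δy = -9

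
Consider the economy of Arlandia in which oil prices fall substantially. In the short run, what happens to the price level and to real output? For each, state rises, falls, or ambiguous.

Price level: falls; output: rises

This is a favourable supply shock: SRAS shifts right.
Moving along the downward-sloping AD curve, P falls and Y rises.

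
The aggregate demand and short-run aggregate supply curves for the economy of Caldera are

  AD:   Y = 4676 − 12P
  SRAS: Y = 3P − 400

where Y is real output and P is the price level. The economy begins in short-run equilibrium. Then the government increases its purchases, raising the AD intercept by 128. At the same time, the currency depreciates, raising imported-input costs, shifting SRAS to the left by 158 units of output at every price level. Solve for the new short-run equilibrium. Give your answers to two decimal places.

P = 357.47, Y = 514.40

After both shocks: AD is Y = 4804 − 12P and SRAS is Y = 3P − 558.
Setting them equal: 5362 = 15P, so P = 357.47.
Substituting into AD, Y = 514.40.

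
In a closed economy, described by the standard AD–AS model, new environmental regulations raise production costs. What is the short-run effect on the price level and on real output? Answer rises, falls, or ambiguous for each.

This is an adverse supply shock: SRAS shifts left.
Moving along the downward-sloping AD curve, P rises and Y falls.

Price level: rises; output: falls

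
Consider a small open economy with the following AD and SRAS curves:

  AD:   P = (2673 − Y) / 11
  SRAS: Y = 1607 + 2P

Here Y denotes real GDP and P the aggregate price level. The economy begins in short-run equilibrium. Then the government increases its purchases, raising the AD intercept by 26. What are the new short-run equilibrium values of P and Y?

P = 84, Y = 1775

This is a positive demand shock: AD shifts right.
New AD: Y = 2699 − 11P.
Set AD = SRAS: 2699 − 11P = 1607 + 2P, so 1092 = 13P and P = 84.
Y = 2699 − 11·84 = 1775.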